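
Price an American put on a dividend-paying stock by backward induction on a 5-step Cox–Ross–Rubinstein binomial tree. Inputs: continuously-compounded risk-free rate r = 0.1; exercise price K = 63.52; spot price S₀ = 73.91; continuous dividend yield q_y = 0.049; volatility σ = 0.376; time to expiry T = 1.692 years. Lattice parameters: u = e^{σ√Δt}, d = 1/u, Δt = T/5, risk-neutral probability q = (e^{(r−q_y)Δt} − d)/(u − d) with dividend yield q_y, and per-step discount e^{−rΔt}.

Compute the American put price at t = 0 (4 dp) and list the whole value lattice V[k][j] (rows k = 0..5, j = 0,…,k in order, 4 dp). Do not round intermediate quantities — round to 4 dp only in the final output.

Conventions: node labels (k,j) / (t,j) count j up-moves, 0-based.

params: Δt=0.33840 u=1.24449 d=0.80354 q=0.48501 e^(-rΔt)=0.96673
t_5 payoffs: 38.7604 25.1734 4.1303 0.0000 0.0000 0.0000
k=4: node(4,0) S=30.8131 payoff=32.7069 vs cont=31.1001 → 32.7069 [stop]  node(4,1) S=47.7220 payoff=15.7980 vs cont=14.4692 → 15.7980 [stop]  node(4,2) S=73.9100 payoff=0.0000 vs cont=2.0563 → 2.0563 [wait]  node(4,3) S=114.4689 payoff=0.0000 vs cont=0.0000 → 0.0000 [wait]  node(4,4) S=177.2848 payoff=0.0000 vs cont=0.0000 → 0.0000 [wait]
k=3: node(3,0) S=38.3466 payoff=25.1734 vs cont=23.6904 → 25.1734 [stop]  node(3,1) S=59.3897 payoff=4.1303 vs cont=8.8292 → 8.8292 [wait]  node(3,2) S=91.9804 payoff=0.0000 vs cont=1.0237 → 1.0237 [wait]  node(3,3) S=142.4556 payoff=0.0000 vs cont=0.0000 → 0.0000 [wait]
k=2: node(2,0) S=47.7220 payoff=15.7980 vs cont=16.6724 → 16.6724 [wait]  node(2,1) S=73.9100 payoff=0.0000 vs cont=4.8756 → 4.8756 [wait]  node(2,2) S=114.4689 payoff=0.0000 vs cont=0.5097 → 0.5097 [wait]
k=1: node(1,0) S=59.3897 payoff=4.1303 vs cont=10.5864 → 10.5864 [wait]  node(1,1) S=91.9804 payoff=0.0000 vs cont=2.6663 → 2.6663 [wait]
k=0: node(0,0) S=73.9100 payoff=0.0000 vs cont=6.5206 → 6.5206 [wait]

price = 6.5206
tree:
6.5206
10.5864 2.6663
16.6724 4.8756 0.5097
25.1734 8.8292 1.0237 0.0000
32.7069 15.7980 2.0563 0.0000 0.0000
38.7604 25.1734 4.1303 0.0000 0.0000 0.0000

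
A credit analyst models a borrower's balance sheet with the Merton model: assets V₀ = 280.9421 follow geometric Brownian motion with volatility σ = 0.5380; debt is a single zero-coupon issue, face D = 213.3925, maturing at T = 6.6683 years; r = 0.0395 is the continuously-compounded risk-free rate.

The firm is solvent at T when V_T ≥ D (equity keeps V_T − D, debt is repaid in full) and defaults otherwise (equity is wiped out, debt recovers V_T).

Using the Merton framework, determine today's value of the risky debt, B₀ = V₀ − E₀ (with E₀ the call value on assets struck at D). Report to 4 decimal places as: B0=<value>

Work the structural quantities from V₀ = 280.9421 against face 213.3925:
d₁ = [ln(V₀/D) + (r + σ²/2)T] / (σ√T)
   = [ln(280.9421/213.3925) + (0.0395 + 0.5·0.5380²)·6.6683] / (0.5380·√6.6683)
   = [0.275015 + 1.228448] / 1.389280 = 1.082188
d₂ = d₁ − σ√T = 1.082188 − 1.389280 = -0.307092
N(d₁) = 0.860416,  N(d₂) = 0.379387,  e^(−rT) = 0.768436
E₀ = V₀·N(d₁) − D·e^(−rT)·N(d₂)
   = 280.9421·0.860416 − 213.3925·0.768436·0.379387 = 179.515690
B₀ = V₀ − E₀ = 280.9421 − 179.515690 = 101.426410

B0=101.4264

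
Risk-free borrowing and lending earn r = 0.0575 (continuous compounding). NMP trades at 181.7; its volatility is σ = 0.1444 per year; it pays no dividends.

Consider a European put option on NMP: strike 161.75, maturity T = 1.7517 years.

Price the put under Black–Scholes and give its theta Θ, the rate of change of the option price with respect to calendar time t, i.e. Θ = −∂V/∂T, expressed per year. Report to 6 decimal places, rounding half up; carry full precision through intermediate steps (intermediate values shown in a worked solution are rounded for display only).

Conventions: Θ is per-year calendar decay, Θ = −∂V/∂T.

σ√T = 0.1444·√1.7517 = 0.191116
d₁ = (ln(S/K) + (r+σ²/2)T) / (σ√T) = (ln(181.7/161.75) + (0.0575+0.1444²/2)·1.7517) / 0.191116 = (0.116305 + 0.118985) / 0.191116 = 1.231139
d₂ = d₁ − σ√T = 1.231139 − 0.191116 = 1.040023
e^{−rT} = 0.904184
N(−d₁) = 0.109135,  N(−d₂) = 0.149165
Put price V = K·e^{−rT}·N(−d₂) − S·N(−d₁) = 21.815563 − 19.829894 = 1.985670
φ(d₁) = (1/√(2π))·e^{−d₁²/2} = 0.186973
Θ = −S·φ(d₁)·σ/(2√T) + r·K·e^{−rT}·N(−d₂) = −1.853281 + 1.254395 = -0.598886

price = 1.985670
Θ = -0.598886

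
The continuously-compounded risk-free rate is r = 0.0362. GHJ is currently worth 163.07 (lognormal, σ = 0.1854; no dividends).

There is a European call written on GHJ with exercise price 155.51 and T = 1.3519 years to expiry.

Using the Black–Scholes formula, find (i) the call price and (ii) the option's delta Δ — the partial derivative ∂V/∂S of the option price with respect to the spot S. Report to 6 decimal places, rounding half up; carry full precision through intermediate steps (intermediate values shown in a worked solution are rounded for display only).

price = 22.154429
Δ = 0.710558

σ√T = 0.1854·√1.3519 = 0.215567
d₁ = (ln(S/K) + (r+σ²/2)T) / (σ√T) = (ln(163.07/155.51) + (0.0362+0.1854²/2)·1.3519) / 0.215567 = (0.047470 + 0.072173) / 0.215567 = 0.555015
d₂ = d₁ − σ√T = 0.555015 − 0.215567 = 0.339448
e^{−rT} = 0.952239
N(d₁) = 0.710558,  N(d₂) = 0.632864
Call price V = S·N(d₁) − K·e^{−rT}·N(d₂) = 115.870658 − 93.716228 = 22.154429
Δ = N(d₁) = 0.710558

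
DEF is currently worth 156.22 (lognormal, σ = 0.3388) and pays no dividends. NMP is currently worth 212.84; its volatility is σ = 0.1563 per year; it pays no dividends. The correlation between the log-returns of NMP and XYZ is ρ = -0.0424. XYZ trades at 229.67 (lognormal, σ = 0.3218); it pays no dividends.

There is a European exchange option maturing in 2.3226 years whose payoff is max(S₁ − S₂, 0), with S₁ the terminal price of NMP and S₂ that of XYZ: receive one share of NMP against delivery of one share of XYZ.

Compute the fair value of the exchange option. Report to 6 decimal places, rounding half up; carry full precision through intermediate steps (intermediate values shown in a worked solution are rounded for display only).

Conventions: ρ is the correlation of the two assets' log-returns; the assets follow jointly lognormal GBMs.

σ_eff = √(σ₁² + σ₂² − 2ρσ₁σ₂) = √(0.1563² + 0.3218² − 2·-0.0424·0.1563·0.3218) = 0.363662
d₁ = (ln(S₁/S₂) + (q₂ − q₁ + σ_eff²/2)T) / (σ_eff√T) = (ln(212.84/229.67) + (0.0 − 0.0 + 0.066125)·2.3226) / 0.554224 = 0.139798
d₂ = d₁ − σ_eff√T = 0.139798 − 0.554224 = -0.414426
N(d₁) = 0.555590,  N(d₂) = 0.339281
V = S₁·e^{−q₁T}·N(d₁) − S₂·e^{−q₂T}·N(d₂) = 118.251805 − 77.922675 = 40.329130
Key observation: pricing in XYZ-units makes this a unit-strike call on the ratio S₁/S₂ — the risk-free rate cancels and cannot affect the value.

exchange price = 40.329130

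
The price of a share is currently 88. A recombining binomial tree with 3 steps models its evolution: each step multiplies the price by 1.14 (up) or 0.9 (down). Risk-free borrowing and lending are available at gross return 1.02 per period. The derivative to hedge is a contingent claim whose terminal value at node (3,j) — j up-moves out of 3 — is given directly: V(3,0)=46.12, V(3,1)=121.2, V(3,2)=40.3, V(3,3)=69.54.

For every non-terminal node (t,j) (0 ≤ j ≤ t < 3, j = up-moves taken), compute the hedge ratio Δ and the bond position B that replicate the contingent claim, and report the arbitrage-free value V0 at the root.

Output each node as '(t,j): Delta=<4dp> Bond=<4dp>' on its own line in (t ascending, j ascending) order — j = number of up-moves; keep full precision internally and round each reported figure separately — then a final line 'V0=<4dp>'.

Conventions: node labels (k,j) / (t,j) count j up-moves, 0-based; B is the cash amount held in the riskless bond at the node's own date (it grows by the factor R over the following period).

(0,0): Delta=-0.6540 Bond=128.2430
(1,0): Delta=-0.1501 Bond=90.9001
(1,1): Delta=-1.0518 Bond=170.7156
(2,0): Delta=4.3888 Bond=-230.8137
(2,1): Delta=-3.7334 Bond=416.2500
(2,2): Delta=1.0653 Bond=-67.9902
V0=70.6930

Since d<R<u, set p* = (R−d)/(u−d) = 0.5000; price each node as the discounted p*-expectation of its children.
Terminal payoffs: V(3,0)=46.1200, V(3,1)=121.2000, V(3,2)=40.3000, V(3,3)=69.5400
(2,0): S=71.2800. Δ = (V_up−V_dn)/(S_up−S_dn) = (121.2000−46.1200)/(81.2592−64.1520) = 4.3888. V = [p*·121.2000 + (1−p*)·46.1200]/1.02 = 82.0196. B = V − Δ·S = -230.8137.
(2,1): S=90.2880. Δ = (V_up−V_dn)/(S_up−S_dn) = (40.3000−121.2000)/(102.9283−81.2592) = -3.7334. V = [p*·40.3000 + (1−p*)·121.2000]/1.02 = 79.1667. B = V − Δ·S = 416.2500.
(2,2): S=114.3648. Δ = (V_up−V_dn)/(S_up−S_dn) = (69.5400−40.3000)/(130.3759−102.9283) = 1.0653. V = [p*·69.5400 + (1−p*)·40.3000]/1.02 = 53.8431. B = V − Δ·S = -67.9902.
(1,0): S=79.2000. Δ = (V_up−V_dn)/(S_up−S_dn) = (79.1667−82.0196)/(90.2880−71.2800) = -0.1501. V = [p*·79.1667 + (1−p*)·82.0196]/1.02 = 79.0129. B = V − Δ·S = 90.9001.
(1,1): S=100.3200. Δ = (V_up−V_dn)/(S_up−S_dn) = (53.8431−79.1667)/(114.3648−90.2880) = -1.0518. V = [p*·53.8431 + (1−p*)·79.1667]/1.02 = 65.2009. B = V − Δ·S = 170.7156.
(0,0): S=88.0000. Δ = (V_up−V_dn)/(S_up−S_dn) = (65.2009−79.0129)/(100.3200−79.2000) = -0.6540. V = [p*·65.2009 + (1−p*)·79.0129]/1.02 = 70.6930. B = V − Δ·S = 128.2430.
Check: Δ(0,0)·S0 + B(0,0) = 70.6930 = V0.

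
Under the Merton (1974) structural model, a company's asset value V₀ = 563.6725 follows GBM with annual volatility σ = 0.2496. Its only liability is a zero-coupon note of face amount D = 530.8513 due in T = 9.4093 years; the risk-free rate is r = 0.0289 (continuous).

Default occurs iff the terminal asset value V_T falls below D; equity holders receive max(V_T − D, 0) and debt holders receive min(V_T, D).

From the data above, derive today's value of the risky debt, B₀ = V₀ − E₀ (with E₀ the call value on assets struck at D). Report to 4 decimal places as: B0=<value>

B0=327.1741

Apply the equity-as-call identities (strike 530.8513, horizon 9.4093 years):
d₁ = [ln(V₀/D) + (r + σ²/2)T] / (σ√T)
   = [ln(563.6725/530.8513) + (0.0289 + 0.5·0.2496²)·9.4093] / (0.2496·√9.4093)
   = [0.059991 + 0.565029] / 0.765638 = 0.816340
d₂ = d₁ − σ√T = 0.816340 − 0.765638 = 0.050703
N(d₁) = 0.792847,  N(d₂) = 0.520219,  e^(−rT) = 0.761909
E₀ = V₀·N(d₁) − D·e^(−rT)·N(d₂)
   = 563.6725·0.792847 − 530.8513·0.761909·0.520219 = 236.498418
B₀ = V₀ − E₀ = 563.6725 − 236.498418 = 327.174082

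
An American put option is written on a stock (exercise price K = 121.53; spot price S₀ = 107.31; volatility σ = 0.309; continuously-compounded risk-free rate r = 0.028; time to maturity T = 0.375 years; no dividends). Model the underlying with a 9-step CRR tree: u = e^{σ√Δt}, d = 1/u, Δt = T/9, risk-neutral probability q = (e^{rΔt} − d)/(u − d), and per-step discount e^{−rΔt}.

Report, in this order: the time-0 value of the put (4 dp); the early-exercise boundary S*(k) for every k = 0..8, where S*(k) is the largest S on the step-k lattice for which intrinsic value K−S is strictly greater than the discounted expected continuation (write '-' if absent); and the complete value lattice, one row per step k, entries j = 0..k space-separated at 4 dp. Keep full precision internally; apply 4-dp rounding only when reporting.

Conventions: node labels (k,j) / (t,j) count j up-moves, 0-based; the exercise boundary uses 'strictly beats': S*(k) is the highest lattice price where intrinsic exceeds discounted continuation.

price = 16.9986
boundary = - - - 88.8100 94.5920 88.8100 94.5920 100.7505 107.3100
tree:
16.9986
21.7656 12.1459
27.0807 16.3617 7.8476
32.7200 21.3565 11.2736 4.3496
38.1487 26.9380 15.6782 6.7794 1.8660
43.2455 32.7200 20.9967 10.2564 3.2266 0.4739
48.0307 38.1487 26.9380 14.9481 5.4650 0.9367 0.0000
52.5235 43.2455 32.7200 20.7795 8.9981 1.8515 0.0000 0.0000
56.7416 48.0307 38.1487 26.9380 14.2200 3.6596 0.0000 0.0000 0.0000
60.7019 52.5235 43.2455 32.7200 20.7795 7.2335 0.0000 0.0000 0.0000 0.0000

params: Δt=0.04167 u=1.06511 d=0.93887 q=0.49348 e^(-rΔt)=0.99883
t_9 payoffs: 60.7019 52.5235 43.2455 32.7200 20.7795 7.2335 0.0000 0.0000 0.0000 0.0000
t_8: node(8,0) S=64.7884 payoff=56.7416 vs cont=56.5999 → 56.7416 [stop]  node(8,1) S=73.4993 payoff=48.0307 vs cont=47.8890 → 48.0307 [stop]  node(8,2) S=83.3813 payoff=38.1487 vs cont=38.0070 → 38.1487 [stop]  node(8,3) S=94.5920 payoff=26.9380 vs cont=26.7963 → 26.9380 [stop]  node(8,4) S=107.3100 payoff=14.2200 vs cont=14.0783 → 14.2200 [stop]  node(8,5) S=121.7379 payoff=0.0000 vs cont=3.6596 → 3.6596 [wait]  node(8,6) S=138.1057 payoff=0.0000 vs cont=0.0000 → 0.0000 [wait]  node(8,7) S=156.6741 payoff=0.0000 vs cont=0.0000 → 0.0000 [wait]  node(8,8) S=177.7391 payoff=0.0000 vs cont=0.0000 → 0.0000 [wait]  ⇒ S*(8)=107.3100
t_7: node(7,0) S=69.0065 payoff=52.5235 vs cont=52.3818 → 52.5235 [stop]  node(7,1) S=78.2845 payoff=43.2455 vs cont=43.1038 → 43.2455 [stop]  node(7,2) S=88.8100 payoff=32.7200 vs cont=32.5783 → 32.7200 [stop]  node(7,3) S=100.7505 payoff=20.7795 vs cont=20.6378 → 20.7795 [stop]  node(7,4) S=114.2965 payoff=7.2335 vs cont=8.9981 → 8.9981 [wait]  node(7,5) S=129.6638 payoff=0.0000 vs cont=1.8515 → 1.8515 [wait]  node(7,6) S=147.0972 payoff=0.0000 vs cont=0.0000 → 0.0000 [wait]  node(7,7) S=166.8746 payoff=0.0000 vs cont=0.0000 → 0.0000 [wait]  ⇒ S*(7)=100.7505
t_6: node(6,0) S=73.4993 payoff=48.0307 vs cont=47.8890 → 48.0307 [stop]  node(6,1) S=83.3813 payoff=38.1487 vs cont=38.0070 → 38.1487 [stop]  node(6,2) S=94.5920 payoff=26.9380 vs cont=26.7963 → 26.9380 [stop]  node(6,3) S=107.3100 payoff=14.2200 vs cont=14.9481 → 14.9481 [wait]  node(6,4) S=121.7379 payoff=0.0000 vs cont=5.4650 → 5.4650 [wait]  node(6,5) S=138.1057 payoff=0.0000 vs cont=0.9367 → 0.9367 [wait]  node(6,6) S=156.6741 payoff=0.0000 vs cont=0.0000 → 0.0000 [wait]  ⇒ S*(6)=94.5920
t_5: node(5,0) S=78.2845 payoff=43.2455 vs cont=43.1038 → 43.2455 [stop]  node(5,1) S=88.8100 payoff=32.7200 vs cont=32.5783 → 32.7200 [stop]  node(5,2) S=100.7505 payoff=20.7795 vs cont=20.9967 → 20.9967 [wait]  node(5,3) S=114.2965 payoff=7.2335 vs cont=10.2564 → 10.2564 [wait]  node(5,4) S=129.6638 payoff=0.0000 vs cont=3.2266 → 3.2266 [wait]  node(5,5) S=147.0972 payoff=0.0000 vs cont=0.4739 → 0.4739 [wait]  ⇒ S*(5)=88.8100
t_4: node(4,0) S=83.3813 payoff=38.1487 vs cont=38.0070 → 38.1487 [stop]  node(4,1) S=94.5920 payoff=26.9380 vs cont=26.9033 → 26.9380 [stop]  node(4,2) S=107.3100 payoff=14.2200 vs cont=15.6782 → 15.6782 [wait]  node(4,3) S=121.7379 payoff=0.0000 vs cont=6.7794 → 6.7794 [wait]  node(4,4) S=138.1057 payoff=0.0000 vs cont=1.8660 → 1.8660 [wait]  ⇒ S*(4)=94.5920
t_3: node(3,0) S=88.8100 payoff=32.7200 vs cont=32.5783 → 32.7200 [stop]  node(3,1) S=100.7505 payoff=20.7795 vs cont=21.3565 → 21.3565 [wait]  node(3,2) S=114.2965 payoff=7.2335 vs cont=11.2736 → 11.2736 [wait]  node(3,3) S=129.6638 payoff=0.0000 vs cont=4.3496 → 4.3496 [wait]  ⇒ S*(3)=88.8100
t_2: node(2,0) S=94.5920 payoff=26.9380 vs cont=27.0807 → 27.0807 [wait]  node(2,1) S=107.3100 payoff=14.2200 vs cont=16.3617 → 16.3617 [wait]  node(2,2) S=121.7379 payoff=0.0000 vs cont=7.8476 → 7.8476 [wait]  ⇒ S*(2)=-
t_1: node(1,0) S=100.7505 payoff=20.7795 vs cont=21.7656 → 21.7656 [wait]  node(1,1) S=114.2965 payoff=7.2335 vs cont=12.1459 → 12.1459 [wait]  ⇒ S*(1)=-
t_0: node(0,0) S=107.3100 payoff=14.2200 vs cont=16.9986 → 16.9986 [wait]  ⇒ S*(0)=-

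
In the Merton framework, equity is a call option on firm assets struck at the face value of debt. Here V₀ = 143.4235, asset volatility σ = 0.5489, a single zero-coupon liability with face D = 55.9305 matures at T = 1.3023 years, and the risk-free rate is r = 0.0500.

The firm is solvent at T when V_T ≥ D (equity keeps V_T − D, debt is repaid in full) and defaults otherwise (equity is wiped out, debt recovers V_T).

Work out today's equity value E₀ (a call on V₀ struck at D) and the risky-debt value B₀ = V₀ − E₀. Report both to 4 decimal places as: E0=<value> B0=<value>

Equity is a call on the firm's assets struck at D = 55.9305:
d₁ = [ln(V₀/D) + (r + σ²/2)T] / (σ√T)
   = [ln(143.4235/55.9305) + (0.0500 + 0.5·0.5489²)·1.3023] / (0.5489·√1.3023)
   = [0.941692 + 0.261301] / 0.626396 = 1.920500
d₂ = d₁ − σ√T = 1.920500 − 0.626396 = 1.294104
N(d₁) = 0.972603,  N(d₂) = 0.902185,  e^(−rT) = 0.936960
E₀ = V₀·N(d₁) − D·e^(−rT)·N(d₂)
   = 143.4235·0.972603 − 55.9305·0.936960·0.902185 = 92.215388
B₀ = V₀ − E₀ = 143.4235 − 92.215388 = 51.208112

E0=92.2154 B0=51.2081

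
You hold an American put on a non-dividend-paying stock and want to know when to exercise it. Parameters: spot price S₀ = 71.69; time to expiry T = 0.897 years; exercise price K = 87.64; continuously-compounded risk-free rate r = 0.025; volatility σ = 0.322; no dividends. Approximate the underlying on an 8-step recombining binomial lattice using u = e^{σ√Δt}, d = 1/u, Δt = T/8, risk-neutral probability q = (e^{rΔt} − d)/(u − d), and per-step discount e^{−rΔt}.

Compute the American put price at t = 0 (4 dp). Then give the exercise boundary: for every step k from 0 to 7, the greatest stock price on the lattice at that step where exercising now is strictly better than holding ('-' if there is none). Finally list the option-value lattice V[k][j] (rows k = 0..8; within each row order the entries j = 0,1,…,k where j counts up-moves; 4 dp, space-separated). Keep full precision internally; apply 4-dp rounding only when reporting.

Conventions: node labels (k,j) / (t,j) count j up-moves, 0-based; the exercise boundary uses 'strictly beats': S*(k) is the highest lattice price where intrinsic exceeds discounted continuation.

params: Δt=0.11213 u=1.11385 d=0.89779 q=0.48606 e^(-rΔt)=0.99720
t_8 payoffs: 57.3815 50.0995 41.0650 29.8563 15.9500 0.0000 0.0000 0.0000 0.0000
t_7: node(7,0) S=33.7034 payoff=53.9366 vs cont=53.6913 → 53.9366 [stop]  node(7,1) S=41.8144 payoff=45.8256 vs cont=45.5802 → 45.8256 [stop]  node(7,2) S=51.8775 payoff=35.7625 vs cont=35.5172 → 35.7625 [stop]  node(7,3) S=64.3624 payoff=23.2776 vs cont=23.0323 → 23.2776 [stop]  node(7,4) S=79.8519 payoff=7.7881 vs cont=8.1744 → 8.1744 [wait]  node(7,5) S=99.0690 payoff=0.0000 vs cont=0.0000 → 0.0000 [wait]  node(7,6) S=122.9110 payoff=0.0000 vs cont=0.0000 → 0.0000 [wait]  node(7,7) S=152.4909 payoff=0.0000 vs cont=0.0000 → 0.0000 [wait]  ⇒ S*(7)=64.3624
t_6: node(6,0) S=37.5405 payoff=50.0995 vs cont=49.8542 → 50.0995 [stop]  node(6,1) S=46.5750 payoff=41.0650 vs cont=40.8197 → 41.0650 [stop]  node(6,2) S=57.7837 payoff=29.8563 vs cont=29.6109 → 29.8563 [stop]  node(6,3) S=71.6900 payoff=15.9500 vs cont=15.8919 → 15.9500 [stop]  node(6,4) S=88.9429 payoff=0.0000 vs cont=4.1893 → 4.1893 [wait]  node(6,5) S=110.3480 payoff=0.0000 vs cont=0.0000 → 0.0000 [wait]  node(6,6) S=136.9044 payoff=0.0000 vs cont=0.0000 → 0.0000 [wait]  ⇒ S*(6)=71.6900
t_5: node(5,0) S=41.8144 payoff=45.8256 vs cont=45.5802 → 45.8256 [stop]  node(5,1) S=51.8775 payoff=35.7625 vs cont=35.5172 → 35.7625 [stop]  node(5,2) S=64.3624 payoff=23.2776 vs cont=23.0323 → 23.2776 [stop]  node(5,3) S=79.8519 payoff=7.7881 vs cont=10.2049 → 10.2049 [wait]  node(5,4) S=99.0690 payoff=0.0000 vs cont=2.1470 → 2.1470 [wait]  node(5,5) S=122.9110 payoff=0.0000 vs cont=0.0000 → 0.0000 [wait]  ⇒ S*(5)=64.3624
t_4: node(4,0) S=46.5750 payoff=41.0650 vs cont=40.8197 → 41.0650 [stop]  node(4,1) S=57.7837 payoff=29.8563 vs cont=29.6109 → 29.8563 [stop]  node(4,2) S=71.6900 payoff=15.9500 vs cont=16.8761 → 16.8761 [wait]  node(4,3) S=88.9429 payoff=0.0000 vs cont=6.2707 → 6.2707 [wait]  node(4,4) S=110.3480 payoff=0.0000 vs cont=1.1004 → 1.1004 [wait]  ⇒ S*(4)=57.7837
t_3: node(3,0) S=51.8775 payoff=35.7625 vs cont=35.5172 → 35.7625 [stop]  node(3,1) S=64.3624 payoff=23.2776 vs cont=23.4812 → 23.4812 [wait]  node(3,2) S=79.8519 payoff=7.7881 vs cont=11.6884 → 11.6884 [wait]  node(3,3) S=99.0690 payoff=0.0000 vs cont=3.7471 → 3.7471 [wait]  ⇒ S*(3)=51.8775
t_2: node(2,0) S=57.7837 payoff=29.8563 vs cont=29.7096 → 29.8563 [stop]  node(2,1) S=71.6900 payoff=15.9500 vs cont=17.6995 → 17.6995 [wait]  node(2,2) S=88.9429 payoff=0.0000 vs cont=7.8065 → 7.8065 [wait]  ⇒ S*(2)=57.7837
t_1: node(1,0) S=64.3624 payoff=23.2776 vs cont=23.8803 → 23.8803 [wait]  node(1,1) S=79.8519 payoff=7.7881 vs cont=12.8548 → 12.8548 [wait]  ⇒ S*(1)=-
t_0: node(0,0) S=71.6900 payoff=15.9500 vs cont=18.4694 → 18.4694 [wait]  ⇒ S*(0)=-

price = 18.4694
boundary = - - 57.7837 51.8775 57.7837 64.3624 71.6900 64.3624
tree:
18.4694
23.8803 12.8548
29.8563 17.6995 7.8065
35.7625 23.4812 11.6884 3.7471
41.0650 29.8563 16.8761 6.2707 1.1004
45.8256 35.7625 23.2776 10.2049 2.1470 0.0000
50.0995 41.0650 29.8563 15.9500 4.1893 0.0000 0.0000
53.9366 45.8256 35.7625 23.2776 8.1744 0.0000 0.0000 0.0000
57.3815 50.0995 41.0650 29.8563 15.9500 0.0000 0.0000 0.0000 0.0000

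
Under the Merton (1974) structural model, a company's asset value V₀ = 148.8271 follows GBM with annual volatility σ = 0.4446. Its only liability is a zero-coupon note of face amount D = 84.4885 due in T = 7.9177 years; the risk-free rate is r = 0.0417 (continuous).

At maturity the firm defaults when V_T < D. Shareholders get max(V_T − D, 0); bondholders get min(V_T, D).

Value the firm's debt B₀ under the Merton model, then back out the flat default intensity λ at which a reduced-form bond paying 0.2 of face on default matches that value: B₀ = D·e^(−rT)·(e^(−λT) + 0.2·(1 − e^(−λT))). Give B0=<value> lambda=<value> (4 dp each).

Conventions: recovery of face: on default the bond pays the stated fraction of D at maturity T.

Work the structural quantities from V₀ = 148.8271 against face 84.4885:
d₁ = [ln(V₀/D) + (r + σ²/2)T] / (σ√T)
   = [ln(148.8271/84.4885) + (0.0417 + 0.5·0.4446²)·7.9177] / (0.4446·√7.9177)
   = [0.566170 + 1.112711] / 1.251034 = 1.341995
d₂ = d₁ − σ√T = 1.341995 − 1.251034 = 0.090961
N(d₁) = 0.910201,  N(d₂) = 0.536238,  e^(−rT) = 0.718803
E₀ = V₀·N(d₁) − D·e^(−rT)·N(d₂)
   = 148.8271·0.910201 − 84.4885·0.718803·0.536238 = 102.896538
B₀ = V₀ − E₀ = 148.8271 − 102.896538 = 45.930562
e^(−λT) = (B₀·e^(rT)/D − 0.2)/(1 − 0.2) = (45.9306·1.391202/84.4885 − 0.2)/0.8 = 0.69537630
λ = −ln(0.69537630)/7.9177 = 0.045885

B0=45.9306 lambda=0.0459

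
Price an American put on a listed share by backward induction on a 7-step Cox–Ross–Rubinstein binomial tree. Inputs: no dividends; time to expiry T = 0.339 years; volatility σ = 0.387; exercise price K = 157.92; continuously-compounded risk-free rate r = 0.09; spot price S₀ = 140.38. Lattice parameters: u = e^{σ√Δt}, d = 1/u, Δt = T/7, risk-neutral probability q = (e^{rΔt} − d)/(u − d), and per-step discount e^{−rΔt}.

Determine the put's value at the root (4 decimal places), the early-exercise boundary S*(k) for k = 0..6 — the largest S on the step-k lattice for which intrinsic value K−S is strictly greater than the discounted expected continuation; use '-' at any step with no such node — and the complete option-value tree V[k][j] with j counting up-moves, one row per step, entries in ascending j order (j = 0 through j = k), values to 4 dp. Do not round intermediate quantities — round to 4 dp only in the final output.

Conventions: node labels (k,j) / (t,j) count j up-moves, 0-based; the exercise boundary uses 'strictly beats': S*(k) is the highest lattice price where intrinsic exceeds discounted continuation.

price = 21.7359
boundary = - - 118.3946 108.7289 118.3946 128.9195 140.3800
tree:
21.7359
29.8380 13.9613
39.5254 20.5755 7.5818
49.1911 29.1917 12.2856 3.0245
58.0677 39.5254 19.2884 5.5097 0.6083
66.2195 49.1911 29.0005 9.9102 1.2325 0.0000
73.7059 58.0677 39.5254 17.5400 2.4975 0.0000 0.0000
80.5811 66.2195 49.1911 29.0005 5.0607 0.0000 0.0000 0.0000

Δt=0.04843  u=1.08890  d=0.91836  q=0.50434  discount=0.99565
step 7 (expiry): payoffs max(K−S,0) = 80.5811 66.2195 49.1911 29.0005 5.0607 0.0000 0.0000 0.0000
step 6: (k=6,j=0): S=84.2141, K−S=73.7059, hold=73.0191 ⇒ V=73.7059 exercise | (k=6,j=1): S=99.8523, K−S=58.0677, hold=57.3808 ⇒ V=58.0677 exercise | (k=6,j=2): S=118.3946, K−S=39.5254, hold=38.8386 ⇒ V=39.5254 exercise | (k=6,j=3): S=140.3800, K−S=17.5400, hold=16.8532 ⇒ V=17.5400 exercise | (k=6,j=4): S=166.4481, K−S=0.0000, hold=2.4975 ⇒ V=2.4975 continue | (k=6,j=5): S=197.3569, K−S=0.0000, hold=0.0000 ⇒ V=0.0000 continue | (k=6,j=6): S=234.0053, K−S=0.0000, hold=0.0000 ⇒ V=0.0000 continue  boundary S*=140.3800
step 5: (k=5,j=0): S=91.7005, K−S=66.2195, hold=65.5327 ⇒ V=66.2195 exercise | (k=5,j=1): S=108.7289, K−S=49.1911, hold=48.5043 ⇒ V=49.1911 exercise | (k=5,j=2): S=128.9195, K−S=29.0005, hold=28.3137 ⇒ V=29.0005 exercise | (k=5,j=3): S=152.8593, K−S=5.0607, hold=9.9102 ⇒ V=9.9102 continue | (k=5,j=4): S=181.2448, K−S=0.0000, hold=1.2325 ⇒ V=1.2325 continue | (k=5,j=5): S=214.9013, K−S=0.0000, hold=0.0000 ⇒ V=0.0000 continue  boundary S*=128.9195
step 4: (k=4,j=0): S=99.8523, K−S=58.0677, hold=57.3808 ⇒ V=58.0677 exercise | (k=4,j=1): S=118.3946, K−S=39.5254, hold=38.8386 ⇒ V=39.5254 exercise | (k=4,j=2): S=140.3800, K−S=17.5400, hold=19.2884 ⇒ V=19.2884 continue | (k=4,j=3): S=166.4481, K−S=0.0000, hold=5.5097 ⇒ V=5.5097 continue | (k=4,j=4): S=197.3569, K−S=0.0000, hold=0.6083 ⇒ V=0.6083 continue  boundary S*=118.3946
step 3: (k=3,j=0): S=108.7289, K−S=49.1911, hold=48.5043 ⇒ V=49.1911 exercise | (k=3,j=1): S=128.9195, K−S=29.0005, hold=29.1917 ⇒ V=29.1917 continue | (k=3,j=2): S=152.8593, K−S=5.0607, hold=12.2856 ⇒ V=12.2856 continue | (k=3,j=3): S=181.2448, K−S=0.0000, hold=3.0245 ⇒ V=3.0245 continue  boundary S*=108.7289
step 2: (k=2,j=0): S=118.3946, K−S=39.5254, hold=38.9346 ⇒ V=39.5254 exercise | (k=2,j=1): S=140.3800, K−S=17.5400, hold=20.5755 ⇒ V=20.5755 continue | (k=2,j=2): S=166.4481, K−S=0.0000, hold=7.5818 ⇒ V=7.5818 continue  boundary S*=118.3946
step 1: (k=1,j=0): S=128.9195, K−S=29.0005, hold=29.8380 ⇒ V=29.8380 continue | (k=1,j=1): S=152.8593, K−S=5.0607, hold=13.9613 ⇒ V=13.9613 continue  boundary S*=-
step 0: (k=0,j=0): S=140.3800, K−S=17.5400, hold=21.7359 ⇒ V=21.7359 continue  boundary S*=-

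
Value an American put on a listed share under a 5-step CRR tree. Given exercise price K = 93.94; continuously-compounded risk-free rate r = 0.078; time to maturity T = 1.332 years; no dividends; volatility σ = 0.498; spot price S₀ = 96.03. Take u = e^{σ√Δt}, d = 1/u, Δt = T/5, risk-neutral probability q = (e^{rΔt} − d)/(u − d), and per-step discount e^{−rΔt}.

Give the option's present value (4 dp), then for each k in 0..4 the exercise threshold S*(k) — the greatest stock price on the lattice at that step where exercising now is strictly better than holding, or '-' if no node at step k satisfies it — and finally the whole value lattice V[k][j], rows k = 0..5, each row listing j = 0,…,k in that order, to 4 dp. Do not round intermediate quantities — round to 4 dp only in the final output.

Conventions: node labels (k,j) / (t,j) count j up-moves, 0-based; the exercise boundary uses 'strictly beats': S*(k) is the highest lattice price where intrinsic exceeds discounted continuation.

Δt=0.26640, u=1.29309, d=0.77334, q=0.47649, disc=e^(-rΔt)=0.97944
k=5 terminal: V=max(K-S,0) → 67.3782 49.5263 19.6762 0.0000 0.0000 0.0000
k=4: j=0 S=34.3469 intr=59.5931 cont=57.6613 V=59.5931[EX]; j=1 S=57.4311 intr=36.5089 cont=34.5771 V=36.5089[EX]; j=2 S=96.0300 intr=0.0000 cont=10.0889 V=10.0889[hold]; j=3 S=160.5709 intr=0.0000 cont=0.0000 V=0.0000[hold]; j=4 S=268.4892 intr=0.0000 cont=0.0000 V=0.0000[hold]  S*(4)=57.4311
k=3: j=0 S=44.4137 intr=49.5263 cont=47.5944 V=49.5263[EX]; j=1 S=74.2638 intr=19.6762 cont=23.4281 V=23.4281[hold]; j=2 S=124.1758 intr=0.0000 cont=5.1730 V=5.1730[hold]; j=3 S=207.6332 intr=0.0000 cont=0.0000 V=0.0000[hold]  S*(3)=44.4137
k=2: j=0 S=57.4311 intr=36.5089 cont=36.3280 V=36.5089[EX]; j=1 S=96.0300 intr=0.0000 cont=14.4269 V=14.4269[hold]; j=2 S=160.5709 intr=0.0000 cont=2.6524 V=2.6524[hold]  S*(2)=57.4311
k=1: j=0 S=74.2638 intr=19.6762 cont=25.4526 V=25.4526[hold]; j=1 S=124.1758 intr=0.0000 cont=8.6352 V=8.6352[hold]  S*(1)=-
k=0: j=0 S=96.0300 intr=0.0000 cont=17.0807 V=17.0807[hold]  S*(0)=-

price = 17.0807
boundary = - - 57.4311 44.4137 57.4311
tree:
17.0807
25.4526 8.6352
36.5089 14.4269 2.6524
49.5263 23.4281 5.1730 0.0000
59.5931 36.5089 10.0889 0.0000 0.0000
67.3782 49.5263 19.6762 0.0000 0.0000 0.0000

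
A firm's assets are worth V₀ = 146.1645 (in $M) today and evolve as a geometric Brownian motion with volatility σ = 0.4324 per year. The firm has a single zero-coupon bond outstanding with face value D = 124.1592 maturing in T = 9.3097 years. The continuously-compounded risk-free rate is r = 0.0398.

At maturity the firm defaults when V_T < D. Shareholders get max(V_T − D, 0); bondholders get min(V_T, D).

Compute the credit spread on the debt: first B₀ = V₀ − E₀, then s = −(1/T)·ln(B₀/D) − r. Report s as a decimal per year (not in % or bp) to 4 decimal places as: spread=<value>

Work the structural quantities from V₀ = 146.1645 against face 124.1592:
d₁ = [ln(V₀/D) + (r + σ²/2)T] / (σ√T)
   = [ln(146.1645/124.1592) + (0.0398 + 0.5·0.4324²)·9.3097] / (0.4324·√9.3097)
   = [0.163168 + 1.240842] / 1.319330 = 1.064184
d₂ = d₁ − σ√T = 1.064184 − 1.319330 = -0.255146
N(d₁) = 0.856377,  N(d₂) = 0.399305,  e^(−rT) = 0.690371
E₀ = V₀·N(d₁) − D·e^(−rT)·N(d₂)
   = 146.1645·0.856377 − 124.1592·0.690371·0.399305 = 90.945163
B₀ = V₀ − E₀ = 146.1645 − 90.945163 = 55.219337
spread = −(1/T)·ln(B₀/D) − r = −(1/9.3097)·ln(55.219337/124.1592) − 0.0398 = 0.04723303

spread=0.0472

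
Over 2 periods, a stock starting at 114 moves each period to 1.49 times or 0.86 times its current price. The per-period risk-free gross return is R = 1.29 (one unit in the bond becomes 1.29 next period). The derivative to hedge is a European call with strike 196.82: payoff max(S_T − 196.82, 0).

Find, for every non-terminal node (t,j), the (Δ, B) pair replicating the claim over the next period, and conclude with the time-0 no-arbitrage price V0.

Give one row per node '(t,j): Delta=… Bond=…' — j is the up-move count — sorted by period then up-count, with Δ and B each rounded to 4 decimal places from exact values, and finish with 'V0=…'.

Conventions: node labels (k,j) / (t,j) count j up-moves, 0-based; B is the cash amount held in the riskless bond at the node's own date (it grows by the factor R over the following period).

(0,0): Delta=0.4146 Bond=-31.5061
(1,0): Delta=0.0000 Bond=0.0000
(1,1): Delta=0.5258 Bond=-59.5465
V0=15.7530

The replicating-portfolio and risk-neutral prices coincide; use p* = (1.29−0.86)/(1.49−0.86) = 0.6825 for the latter.
Expiry values: V(2,0)=0.0000, V(2,1)=0.0000, V(2,2)=56.2714
Node (1,0) S=98.0400: V=(p*·0.0000+(1−p*)·0.0000)/1.29=0.0000; Δ=(0.0000−0.0000)/(146.0796−84.3144)=0.0000; B=V−Δ·S=0.0000
Node (1,1) S=169.8600: V=(p*·56.2714+(1−p*)·0.0000)/1.29=29.7732; Δ=(56.2714−0.0000)/(253.0914−146.0796)=0.5258; B=V−Δ·S=-59.5465
Node (0,0) S=114.0000: V=(p*·29.7732+(1−p*)·0.0000)/1.29=15.7530; Δ=(29.7732−0.0000)/(169.8600−98.0400)=0.4146; B=V−Δ·S=-31.5061
Sanity check at the root: Δ(0,0)·S0 + B(0,0) reproduces V0 = 15.7530.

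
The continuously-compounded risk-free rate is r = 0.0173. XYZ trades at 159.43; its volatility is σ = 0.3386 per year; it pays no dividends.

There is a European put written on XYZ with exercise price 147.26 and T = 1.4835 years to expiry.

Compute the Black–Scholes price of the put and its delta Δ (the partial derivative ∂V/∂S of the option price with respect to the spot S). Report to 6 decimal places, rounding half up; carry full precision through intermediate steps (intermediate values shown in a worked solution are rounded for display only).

price = 17.583172
Δ = -0.322408

σ√T = 0.3386·√1.4835 = 0.412411
d₁ = (ln(S/K) + (r+σ²/2)T) / (σ√T) = (ln(159.43/147.26) + (0.0173+0.3386²/2)·1.4835) / 0.412411 = (0.079405 + 0.110706) / 0.412411 = 0.460975
d₂ = d₁ − σ√T = 0.460975 − 0.412411 = 0.048564
e^{−rT} = 0.974662
N(−d₁) = 0.322408,  N(−d₂) = 0.480634
Put price V = K·e^{−rT}·N(−d₂) − S·N(−d₁) = 68.984721 − 51.401550 = 17.583172
Δ = −N(−d₁) = -0.322408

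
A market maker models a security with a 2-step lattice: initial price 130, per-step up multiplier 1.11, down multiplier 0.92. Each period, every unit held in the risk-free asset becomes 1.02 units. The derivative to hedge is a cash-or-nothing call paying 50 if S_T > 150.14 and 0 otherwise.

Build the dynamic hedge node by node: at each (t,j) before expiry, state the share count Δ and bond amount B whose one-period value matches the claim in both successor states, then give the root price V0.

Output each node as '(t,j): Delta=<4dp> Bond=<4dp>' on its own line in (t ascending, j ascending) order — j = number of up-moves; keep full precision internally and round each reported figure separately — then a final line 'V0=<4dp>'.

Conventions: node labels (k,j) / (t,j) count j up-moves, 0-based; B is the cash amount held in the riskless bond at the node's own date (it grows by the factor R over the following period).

Risk-neutral probability p* = (R−d)/(u−d) = (1.02−0.92)/(1.11−0.92) = 0.5263.
Terminal payoffs: V(2,0)=0.0000, V(2,1)=0.0000, V(2,2)=50.0000
Node (1,0) S=119.6000: V=(p*·0.0000+(1−p*)·0.0000)/1.02=0.0000; Δ=(0.0000−0.0000)/(132.7560−110.0320)=0.0000; B=V−Δ·S=0.0000
Node (1,1) S=144.3000: V=(p*·50.0000+(1−p*)·0.0000)/1.02=25.7998; Δ=(50.0000−0.0000)/(160.1730−132.7560)=1.8237; B=V−Δ·S=-237.3581
Node (0,0) S=130.0000: V=(p*·25.7998+(1−p*)·0.0000)/1.02=13.3126; Δ=(25.7998−0.0000)/(144.3000−119.6000)=1.0445; B=V−Δ·S=-122.4758
Sanity check at the root: Δ(0,0)·S0 + B(0,0) reproduces V0 = 13.3126.

(0,0): Delta=1.0445 Bond=-122.4758
(1,0): Delta=0.0000 Bond=0.0000
(1,1): Delta=1.8237 Bond=-237.3581
V0=13.3126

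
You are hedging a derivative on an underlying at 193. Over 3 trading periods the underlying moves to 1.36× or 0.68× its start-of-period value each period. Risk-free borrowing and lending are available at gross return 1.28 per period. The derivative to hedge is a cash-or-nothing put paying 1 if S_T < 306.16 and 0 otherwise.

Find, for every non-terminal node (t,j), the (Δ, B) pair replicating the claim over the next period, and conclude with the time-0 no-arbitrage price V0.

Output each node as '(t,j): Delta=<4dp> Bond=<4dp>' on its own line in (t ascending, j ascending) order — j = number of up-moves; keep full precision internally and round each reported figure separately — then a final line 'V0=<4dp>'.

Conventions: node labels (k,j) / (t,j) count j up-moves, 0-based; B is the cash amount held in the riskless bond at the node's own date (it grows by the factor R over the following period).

(0,0): Delta=-0.0036 Bond=0.8481
(1,0): Delta=0.0000 Bond=0.6104
(1,1): Delta=-0.0039 Bond=1.1489
(2,0): Delta=0.0000 Bond=0.7812
(2,1): Delta=0.0000 Bond=0.7812
(2,2): Delta=-0.0041 Bond=1.5625
V0=0.1493

The replicating-portfolio and risk-neutral prices coincide; use p* = (1.28−0.68)/(1.36−0.68) = 0.8824 for the latter.
Terminal payoffs: V(3,0)=1.0000, V(3,1)=1.0000, V(3,2)=1.0000, V(3,3)=0.0000
Node (2,0) S=89.2432: V=(p*·1.0000+(1−p*)·1.0000)/1.28=0.7812; Δ=(1.0000−1.0000)/(121.3708−60.6854)=0.0000; B=V−Δ·S=0.7812
Node (2,1) S=178.4864: V=(p*·1.0000+(1−p*)·1.0000)/1.28=0.7812; Δ=(1.0000−1.0000)/(242.7415−121.3708)=0.0000; B=V−Δ·S=0.7812
Node (2,2) S=356.9728: V=(p*·0.0000+(1−p*)·1.0000)/1.28=0.0919; Δ=(0.0000−1.0000)/(485.4830−242.7415)=-0.0041; B=V−Δ·S=1.5625
Node (1,0) S=131.2400: V=(p*·0.7812+(1−p*)·0.7812)/1.28=0.6104; Δ=(0.7812−0.7812)/(178.4864−89.2432)=0.0000; B=V−Δ·S=0.6104
Node (1,1) S=262.4800: V=(p*·0.0919+(1−p*)·0.7812)/1.28=0.1352; Δ=(0.0919−0.7812)/(356.9728−178.4864)=-0.0039; B=V−Δ·S=1.1489
Node (0,0) S=193.0000: V=(p*·0.1352+(1−p*)·0.6104)/1.28=0.1493; Δ=(0.1352−0.6104)/(262.4800−131.2400)=-0.0036; B=V−Δ·S=0.8481
Sanity check at the root: Δ(0,0)·S0 + B(0,0) reproduces V0 = 0.1493.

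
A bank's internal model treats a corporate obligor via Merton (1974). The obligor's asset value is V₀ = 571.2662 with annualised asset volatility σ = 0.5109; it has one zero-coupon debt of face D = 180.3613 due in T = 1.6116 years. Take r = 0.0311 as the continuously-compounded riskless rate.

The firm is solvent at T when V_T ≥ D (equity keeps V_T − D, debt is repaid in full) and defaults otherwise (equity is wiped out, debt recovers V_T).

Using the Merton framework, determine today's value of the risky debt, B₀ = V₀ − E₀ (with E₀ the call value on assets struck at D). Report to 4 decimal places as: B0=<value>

Work the structural quantities from V₀ = 571.2662 against face 180.3613:
d₁ = [ln(V₀/D) + (r + σ²/2)T] / (σ√T)
   = [ln(571.2662/180.3613) + (0.0311 + 0.5·0.5109²)·1.6116] / (0.5109·√1.6116)
   = [1.152893 + 0.260450] / 0.648581 = 2.179129
d₂ = d₁ − σ√T = 2.179129 − 0.648581 = 1.530548
N(d₁) = 0.985339,  N(d₂) = 0.937059,  e^(−rT) = 0.951115
E₀ = V₀·N(d₁) − D·e^(−rT)·N(d₂)
   = 571.2662·0.985339 − 180.3613·0.951115·0.937059 = 402.143686
B₀ = V₀ − E₀ = 571.2662 − 402.143686 = 169.122514

B0=169.1225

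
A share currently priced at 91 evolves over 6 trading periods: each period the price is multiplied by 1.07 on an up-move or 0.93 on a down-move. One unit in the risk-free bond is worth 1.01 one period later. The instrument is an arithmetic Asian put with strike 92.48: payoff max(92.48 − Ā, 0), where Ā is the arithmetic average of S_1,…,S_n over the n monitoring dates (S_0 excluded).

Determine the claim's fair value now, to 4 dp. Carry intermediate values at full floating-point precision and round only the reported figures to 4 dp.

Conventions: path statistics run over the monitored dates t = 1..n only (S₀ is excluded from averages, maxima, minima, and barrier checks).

Under the martingale measure an up-move has probability p* = 0.5714; value the claim as the probability-weighted average of per-path payoffs, discounted 6 periods at R = 1.01.
Enumerate all 2^6 = 64 price paths (U = up ×1.07, D = down ×0.93); each path with k up-moves has probability p*^k·(1−p*)^(6−k).
DDDDDD: Ā=71.1315, payoff=21.3485, prob=0.006196
UDDDDD: Ā=81.8394, payoff=10.6406, prob=0.008262
DUDDDD: Ā=79.7161, payoff=12.7639, prob=0.008262
UUDDDD: Ā=91.7164, payoff=0.7636, prob=0.011016
DDUDDD: Ā=77.7414, payoff=14.7386, prob=0.008262
UDUDDD: Ā=89.4444, payoff=3.0356, prob=0.011016
DUUDDD: Ā=87.3211, payoff=5.1589, prob=0.011016
UUUDDD: Ā=100.4662, payoff=0.0000, prob=0.014688
DDDUDD: Ā=75.9049, payoff=16.5751, prob=0.008262
UDDUDD: Ā=87.3315, payoff=5.1485, prob=0.011016
DUDUDD: Ā=85.2082, payoff=7.2718, prob=0.011016
UUDUDD: Ā=98.0352, payoff=0.0000, prob=0.014688
DDUUDD: Ā=83.2335, payoff=9.2465, prob=0.011016
UDUUDD: Ā=95.7632, payoff=0.0000, prob=0.014688
DUUUDD: Ā=93.6399, payoff=0.0000, prob=0.014688
UUUUDD: Ā=107.7362, payoff=0.0000, prob=0.019584
DDDDUD: Ā=74.1970, payoff=18.2830, prob=0.008262
UDDDUD: Ā=85.3665, payoff=7.1135, prob=0.011016
DUDDUD: Ā=83.2431, payoff=9.2369, prob=0.011016
UUDDUD: Ā=95.7744, payoff=0.0000, prob=0.014688
DDUDUD: Ā=81.2684, payoff=11.2116, prob=0.011016
UDUDUD: Ā=93.5024, payoff=0.0000, prob=0.014688
DUUDUD: Ā=91.3791, payoff=1.1009, prob=0.014688
UUUDUD: Ā=105.1350, payoff=0.0000, prob=0.019584
DDDUUD: Ā=79.4320, payoff=13.0480, prob=0.011016
UDDUUD: Ā=91.3895, payoff=1.0905, prob=0.014688
DUDUUD: Ā=89.2661, payoff=3.2139, prob=0.014688
UUDUUD: Ā=102.7040, payoff=0.0000, prob=0.019584
DDUUUD: Ā=87.2914, payoff=5.1886, prob=0.014688
UDUUUD: Ā=100.4321, payoff=0.0000, prob=0.019584
DUUUUD: Ā=98.3087, payoff=0.0000, prob=0.019584
UUUUUD: Ā=113.1079, payoff=0.0000, prob=0.026112
DDDDDU: Ā=72.6087, payoff=19.8713, prob=0.008262
UDDDDU: Ā=83.5390, payoff=8.9410, prob=0.011016
DUDDDU: Ā=81.4157, payoff=11.0643, prob=0.011016
UUDDDU: Ā=93.6718, payoff=0.0000, prob=0.014688
DDUDDU: Ā=79.4410, payoff=13.0390, prob=0.011016
UDUDDU: Ā=91.3998, payoff=1.0802, prob=0.014688
DUUDDU: Ā=89.2765, payoff=3.2035, prob=0.014688
UUUDDU: Ā=102.7159, payoff=0.0000, prob=0.019584
DDDUDU: Ā=77.6045, payoff=14.8755, prob=0.011016
UDDUDU: Ā=89.2869, payoff=3.1931, prob=0.014688
DUDUDU: Ā=87.1635, payoff=5.3165, prob=0.014688
UUDUDU: Ā=100.2849, payoff=0.0000, prob=0.019584
DDUUDU: Ā=85.1888, payoff=7.2912, prob=0.014688
UDUUDU: Ā=98.0130, payoff=0.0000, prob=0.019584
DUUUDU: Ā=95.8896, payoff=0.0000, prob=0.019584
UUUUDU: Ā=110.3246, payoff=0.0000, prob=0.026112
DDDDUU: Ā=75.8966, payoff=16.5834, prob=0.011016
UDDDUU: Ā=87.3219, payoff=5.1581, prob=0.014688
DUDDUU: Ā=85.1985, payoff=7.2815, prob=0.014688
UUDDUU: Ā=98.0241, payoff=0.0000, prob=0.019584
DDUDUU: Ā=83.2238, payoff=9.2562, prob=0.014688
UDUDUU: Ā=95.7521, payoff=0.0000, prob=0.019584
DUUDUU: Ā=93.6288, payoff=0.0000, prob=0.019584
UUUDUU: Ā=107.7235, payoff=0.0000, prob=0.026112
DDDUUU: Ā=81.3874, payoff=11.0926, prob=0.014688
UDDUUU: Ā=93.6392, payoff=0.0000, prob=0.019584
DUDUUU: Ā=91.5159, payoff=0.9641, prob=0.019584
UUDUUU: Ā=105.2925, payoff=0.0000, prob=0.026112
DDUUUU: Ā=89.5412, payoff=2.9388, prob=0.019584
UDUUUU: Ā=103.0205, payoff=0.0000, prob=0.026112
DUUUUU: Ā=100.8972, payoff=0.0000, prob=0.026112
UUUUUU: Ā=116.0860, payoff=0.0000, prob=0.034815
Price = Σ prob·payoff / R^6 = 3.403471 / 1.061520 = 3.2062

price = 3.2062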